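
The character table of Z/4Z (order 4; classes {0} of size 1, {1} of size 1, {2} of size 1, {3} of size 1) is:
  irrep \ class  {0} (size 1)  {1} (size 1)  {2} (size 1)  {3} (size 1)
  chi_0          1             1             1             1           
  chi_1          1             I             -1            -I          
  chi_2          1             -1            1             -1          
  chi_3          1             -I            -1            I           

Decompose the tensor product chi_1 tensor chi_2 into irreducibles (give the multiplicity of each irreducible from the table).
chi_1 tensor chi_2 = chi_3 (all other irreducibles have multiplicity 0).

Working: The character of a tensor product is the pointwise product (chi_1 * chi_2)(C) = chi_1(C) * chi_2(C):
  {0}: (1)*(1), {1}: (I)*(-1), {2}: (-1)*(1), {3}: (-I)*(-1)
so (chi_1 * chi_2) takes values
  {0} -> 1, {1} -> -I, {2} -> -1, {3} -> I.
Now take the inner product of this character with each irreducible chi from the table, <chi_1*chi_2, chi> = (1/4) sum_C |C| (chi_1*chi_2)(C) conj(chi(C)):
  <chi_1*chi_2, chi_0> = (1/4)[1*(1)*conj(1) + 1*(-I)*conj(1) + 1*(-1)*conj(1) + 1*(I)*conj(1)]
      = (1/4)[(1) + (-I) + (-1) + (I)] = 0/4 = 0
  <chi_1*chi_2, chi_1> = (1/4)[1*(1)*conj(1) + 1*(-I)*conj(I) + 1*(-1)*conj(-1) + 1*(I)*conj(-I)]
      = (1/4)[(1) + (-1) + (1) + (-1)] = 0/4 = 0
  <chi_1*chi_2, chi_2> = (1/4)[1*(1)*conj(1) + 1*(-I)*conj(-1) + 1*(-1)*conj(1) + 1*(I)*conj(-1)]
      = (1/4)[(1) + (I) + (-1) + (-I)] = 0/4 = 0
  <chi_1*chi_2, chi_3> = (1/4)[1*(1)*conj(1) + 1*(-I)*conj(-I) + 1*(-1)*conj(-1) + 1*(I)*conj(I)]
      = (1/4)[(1) + (1) + (1) + (1)] = 4/4 = 1
(Exp terms are combined using exp(i*s)*conj(exp(i*t)) = exp(i*(s-t)), and sums of them are collapsed using the identity that for every m > 1 the m distinct m-th roots of unity sum to 0, e.g. 1 + exp(2*I*pi/3) + exp(-2*I*pi/3) = 0.)
Hence the multiplicities are chi_3: 1. Dimension check: dim(chi_1)*dim(chi_2) = 1*1 = 1 and sum (mult * dim) = 1*1 = 1.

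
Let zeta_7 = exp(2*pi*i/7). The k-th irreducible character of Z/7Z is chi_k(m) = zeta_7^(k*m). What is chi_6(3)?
chi_6(3) = zeta_7^18 = exp(-6*I*pi/7)

Proof sketch: chi_6(3) = zeta_7^(6*3) = zeta_7^18. Since zeta_7^7 = 1, this equals zeta_7^4 = exp(2*pi*i*4/7) = exp(-6*I*pi/7).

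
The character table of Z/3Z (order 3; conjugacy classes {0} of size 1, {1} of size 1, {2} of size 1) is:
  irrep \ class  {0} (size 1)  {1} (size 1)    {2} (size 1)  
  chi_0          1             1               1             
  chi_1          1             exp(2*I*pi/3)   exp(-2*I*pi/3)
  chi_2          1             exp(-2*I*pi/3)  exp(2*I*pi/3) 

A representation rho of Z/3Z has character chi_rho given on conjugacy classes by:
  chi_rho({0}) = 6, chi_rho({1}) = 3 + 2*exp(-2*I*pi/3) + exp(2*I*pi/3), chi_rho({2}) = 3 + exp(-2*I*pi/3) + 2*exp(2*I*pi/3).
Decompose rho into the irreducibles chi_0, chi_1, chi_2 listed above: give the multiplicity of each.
Multiplicities: chi_0: 3, chi_1: 1, chi_2: 2.

Proof sketch: Use <chi_rho, chi> = (1/|G|) sum_C |C| * chi_rho(C) * conj(chi(C)) with |G| = 3 for each irreducible chi in the table:
  <chi_rho, chi_0> = (1/3)[1*(6)*conj(1) + 1*(3 + 2*exp(-2*I*pi/3) + exp(2*I*pi/3))*conj(1) + 1*(3 + exp(-2*I*pi/3) + 2*exp(2*I*pi/3))*conj(1)]
      = (1/3)[(6) + (3 + 2*exp(-2*I*pi/3) + exp(2*I*pi/3)) + (3 + exp(-2*I*pi/3) + 2*exp(2*I*pi/3))] = 9/3 = 3
  <chi_rho, chi_1> = (1/3)[1*(6)*conj(1) + 1*(3 + 2*exp(-2*I*pi/3) + exp(2*I*pi/3))*conj(exp(2*I*pi/3)) + 1*(3 + exp(-2*I*pi/3) + 2*exp(2*I*pi/3))*conj(exp(-2*I*pi/3))]
      = (1/3)[(6) + (1 + 3*exp(-2*I*pi/3) + 2*exp(2*I*pi/3)) + (1 + 2*exp(-2*I*pi/3) + 3*exp(2*I*pi/3))] = 3/3 = 1
  <chi_rho, chi_2> = (1/3)[1*(6)*conj(1) + 1*(3 + 2*exp(-2*I*pi/3) + exp(2*I*pi/3))*conj(exp(-2*I*pi/3)) + 1*(3 + exp(-2*I*pi/3) + 2*exp(2*I*pi/3))*conj(exp(2*I*pi/3))]
      = (1/3)[(6) + (2 + exp(-2*I*pi/3) + 3*exp(2*I*pi/3)) + (2 + 3*exp(-2*I*pi/3) + exp(2*I*pi/3))] = 6/3 = 2
(Exp terms are combined using exp(i*s)*conj(exp(i*t)) = exp(i*(s-t)), and sums of them are collapsed using the identity that for every m > 1 the m distinct m-th roots of unity sum to 0, e.g. 1 + exp(2*I*pi/3) + exp(-2*I*pi/3) = 0.)
Dimension check: dim(rho) = sum (mult * dim) = 3*1 + 1*1 + 2*1 = 6 = chi_rho(e) = 6.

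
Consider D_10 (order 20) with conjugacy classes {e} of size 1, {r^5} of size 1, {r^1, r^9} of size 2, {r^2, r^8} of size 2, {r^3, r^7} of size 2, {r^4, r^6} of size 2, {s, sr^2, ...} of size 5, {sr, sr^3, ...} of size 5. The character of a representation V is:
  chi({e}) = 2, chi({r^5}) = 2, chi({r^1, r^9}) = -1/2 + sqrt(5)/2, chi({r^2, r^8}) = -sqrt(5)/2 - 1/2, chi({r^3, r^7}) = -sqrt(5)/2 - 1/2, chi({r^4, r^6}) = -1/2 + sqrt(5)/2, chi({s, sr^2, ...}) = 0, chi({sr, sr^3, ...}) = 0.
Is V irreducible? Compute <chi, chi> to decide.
Irreducible: <chi, chi> = 1.

Derivation: <chi, chi> = (1/|G|) sum_C |C| * |chi(C)|^2 = (1/20)[1*|2|^2 + 1*|2|^2 + 2*|-1/2 + sqrt(5)/2|^2 + 2*|-sqrt(5)/2 - 1/2|^2 + 2*|-sqrt(5)/2 - 1/2|^2 + 2*|-1/2 + sqrt(5)/2|^2 + 5*|0|^2 + 5*|0|^2]
  = (1/20)[(4) + (4) + (3 - sqrt(5)) + (sqrt(5) + 3) + (sqrt(5) + 3) + (3 - sqrt(5)) + (0) + (0)] = 20/20 = 1.
A character is irreducible iff <chi, chi> = 1, so this representation is irreducible.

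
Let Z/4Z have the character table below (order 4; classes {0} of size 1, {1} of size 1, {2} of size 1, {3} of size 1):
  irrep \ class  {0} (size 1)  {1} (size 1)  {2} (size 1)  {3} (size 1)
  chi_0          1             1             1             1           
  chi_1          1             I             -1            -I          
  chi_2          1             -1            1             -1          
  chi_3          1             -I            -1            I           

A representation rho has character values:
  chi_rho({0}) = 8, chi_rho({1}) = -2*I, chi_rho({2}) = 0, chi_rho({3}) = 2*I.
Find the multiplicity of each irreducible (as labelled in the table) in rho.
Multiplicities: chi_0: 2, chi_1: 1, chi_2: 2, chi_3: 3.

Explanation: Use <chi_rho, chi> = (1/|G|) sum_C |C| * chi_rho(C) * conj(chi(C)) with |G| = 4 for each irreducible chi in the table:
  <chi_rho, chi_0> = (1/4)[1*(8)*conj(1) + 1*(-2*I)*conj(1) + 1*(0)*conj(1) + 1*(2*I)*conj(1)]
      = (1/4)[(8) + (-2*I) + (0) + (2*I)] = 8/4 = 2
  <chi_rho, chi_1> = (1/4)[1*(8)*conj(1) + 1*(-2*I)*conj(I) + 1*(0)*conj(-1) + 1*(2*I)*conj(-I)]
      = (1/4)[(8) + (-2) + (0) + (-2)] = 4/4 = 1
  <chi_rho, chi_2> = (1/4)[1*(8)*conj(1) + 1*(-2*I)*conj(-1) + 1*(0)*conj(1) + 1*(2*I)*conj(-1)]
      = (1/4)[(8) + (2*I) + (0) + (-2*I)] = 8/4 = 2
  <chi_rho, chi_3> = (1/4)[1*(8)*conj(1) + 1*(-2*I)*conj(-I) + 1*(0)*conj(-1) + 1*(2*I)*conj(I)]
      = (1/4)[(8) + (2) + (0) + (2)] = 12/4 = 3
(Exp terms are combined using exp(i*s)*conj(exp(i*t)) = exp(i*(s-t)), and sums of them are collapsed using the identity that for every m > 1 the m distinct m-th roots of unity sum to 0, e.g. 1 + exp(2*I*pi/3) + exp(-2*I*pi/3) = 0.)
Dimension check: dim(rho) = sum (mult * dim) = 2*1 + 1*1 + 2*1 + 3*1 = 8 = chi_rho(e) = 8.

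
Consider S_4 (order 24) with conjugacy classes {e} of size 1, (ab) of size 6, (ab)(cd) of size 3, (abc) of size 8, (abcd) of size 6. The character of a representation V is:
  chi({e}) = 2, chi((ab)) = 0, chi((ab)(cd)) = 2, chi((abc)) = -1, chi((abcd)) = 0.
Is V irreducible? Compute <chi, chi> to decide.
Irreducible: <chi, chi> = 1.

Argument: <chi, chi> = (1/|G|) sum_C |C| * |chi(C)|^2 = (1/24)[1*|2|^2 + 6*|0|^2 + 3*|2|^2 + 8*|-1|^2 + 6*|0|^2]
  = (1/24)[(4) + (0) + (12) + (8) + (0)] = 24/24 = 1.
A character is irreducible iff <chi, chi> = 1, so this representation is irreducible.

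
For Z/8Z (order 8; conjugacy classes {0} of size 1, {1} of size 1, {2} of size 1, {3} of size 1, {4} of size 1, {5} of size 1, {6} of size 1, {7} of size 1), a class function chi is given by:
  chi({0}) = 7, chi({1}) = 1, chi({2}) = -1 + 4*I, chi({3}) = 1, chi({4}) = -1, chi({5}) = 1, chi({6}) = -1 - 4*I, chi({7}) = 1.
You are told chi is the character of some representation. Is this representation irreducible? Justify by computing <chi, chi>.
Not irreducible (reducible): <chi, chi> = 11 > 1.

Reasoning: <chi, chi> = (1/|G|) sum_C |C| * |chi(C)|^2 = (1/8)[1*|7|^2 + 1*|1|^2 + 1*|-1 + 4*I|^2 + 1*|1|^2 + 1*|-1|^2 + 1*|1|^2 + 1*|-1 - 4*I|^2 + 1*|1|^2]
  = (1/8)[(49) + (1) + (17) + (1) + (1) + (1) + (17) + (1)] = 88/8 = 11.
(Exp terms are combined using exp(i*s)*conj(exp(i*t)) = exp(i*(s-t)), and sums of them are collapsed using the identity that for every m > 1 the m distinct m-th roots of unity sum to 0, e.g. 1 + exp(2*I*pi/3) + exp(-2*I*pi/3) = 0.)
A character is irreducible iff <chi, chi> = 1, so this representation is reducible.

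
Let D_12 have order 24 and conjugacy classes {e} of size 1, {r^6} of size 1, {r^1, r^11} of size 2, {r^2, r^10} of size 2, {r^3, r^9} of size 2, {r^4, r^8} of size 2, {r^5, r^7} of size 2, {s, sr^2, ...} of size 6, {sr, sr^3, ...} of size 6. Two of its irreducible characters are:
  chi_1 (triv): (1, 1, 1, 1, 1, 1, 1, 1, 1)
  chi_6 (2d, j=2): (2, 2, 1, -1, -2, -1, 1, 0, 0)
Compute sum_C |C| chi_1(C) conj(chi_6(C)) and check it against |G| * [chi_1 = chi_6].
Sum = 0; so <chi_1, chi_6> = 0 (distinct irreducibles are orthogonal).

Solution. Compute term by term over conjugacy classes (|C| * chi_1(C) * conj(chi_6(C))):
  1*(1)*conj(2) + 1*(1)*conj(2) + 2*(1)*conj(1) + 2*(1)*conj(-1) + 2*(1)*conj(-2) + 2*(1)*conj(-1) + 2*(1)*conj(1) + 6*(1)*conj(0) + 6*(1)*conj(0)
  = (2) + (2) + (2) + (-2) + (-4) + (-2) + (2) + (0) + (0)
  = 0.
Dividing by |G| = 24 gives 0/24 = 0, matching the row-orthogonality relation <chi_1, chi_6> = [chi_1 = chi_6].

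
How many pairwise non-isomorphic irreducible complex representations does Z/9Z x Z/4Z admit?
36

Argument: The number of irreducible complex representations of a finite group equals its number of conjugacy classes. Z/9Z x Z/4Z is abelian of order 36, so every element is its own conjugacy class: 36 classes, so Z/9Z x Z/4Z (order 36) has exactly 36 irreducible complex representations.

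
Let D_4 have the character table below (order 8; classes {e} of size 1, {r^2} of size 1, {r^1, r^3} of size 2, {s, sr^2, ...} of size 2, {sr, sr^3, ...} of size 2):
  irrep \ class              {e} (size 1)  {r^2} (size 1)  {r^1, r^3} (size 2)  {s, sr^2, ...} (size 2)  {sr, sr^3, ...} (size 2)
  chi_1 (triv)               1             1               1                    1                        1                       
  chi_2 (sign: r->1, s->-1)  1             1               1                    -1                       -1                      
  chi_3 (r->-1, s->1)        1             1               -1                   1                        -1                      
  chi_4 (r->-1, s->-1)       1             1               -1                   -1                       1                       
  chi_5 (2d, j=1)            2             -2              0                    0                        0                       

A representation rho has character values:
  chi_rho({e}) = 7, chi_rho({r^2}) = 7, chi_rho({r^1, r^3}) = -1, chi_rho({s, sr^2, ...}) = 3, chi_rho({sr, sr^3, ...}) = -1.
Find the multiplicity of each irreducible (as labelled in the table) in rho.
Multiplicities: chi_1: 2, chi_2: 1, chi_3: 3, chi_4: 1, chi_5: 0.

Justification: Use <chi_rho, chi> = (1/|G|) sum_C |C| * chi_rho(C) * conj(chi(C)) with |G| = 8 for each irreducible chi in the table:
  <chi_rho, chi_1> = (1/8)[1*(7)*conj(1) + 1*(7)*conj(1) + 2*(-1)*conj(1) + 2*(3)*conj(1) + 2*(-1)*conj(1)]
      = (1/8)[(7) + (7) + (-2) + (6) + (-2)] = 16/8 = 2
  <chi_rho, chi_2> = (1/8)[1*(7)*conj(1) + 1*(7)*conj(1) + 2*(-1)*conj(1) + 2*(3)*conj(-1) + 2*(-1)*conj(-1)]
      = (1/8)[(7) + (7) + (-2) + (-6) + (2)] = 8/8 = 1
  <chi_rho, chi_3> = (1/8)[1*(7)*conj(1) + 1*(7)*conj(1) + 2*(-1)*conj(-1) + 2*(3)*conj(1) + 2*(-1)*conj(-1)]
      = (1/8)[(7) + (7) + (2) + (6) + (2)] = 24/8 = 3
  <chi_rho, chi_4> = (1/8)[1*(7)*conj(1) + 1*(7)*conj(1) + 2*(-1)*conj(-1) + 2*(3)*conj(-1) + 2*(-1)*conj(1)]
      = (1/8)[(7) + (7) + (2) + (-6) + (-2)] = 8/8 = 1
  <chi_rho, chi_5> = (1/8)[1*(7)*conj(2) + 1*(7)*conj(-2) + 2*(-1)*conj(0) + 2*(3)*conj(0) + 2*(-1)*conj(0)]
      = (1/8)[(14) + (-14) + (0) + (0) + (0)] = 0/8 = 0
Dimension check: dim(rho) = sum (mult * dim) = 2*1 + 1*1 + 3*1 + 1*1 + 0*2 = 7 = chi_rho(e) = 7.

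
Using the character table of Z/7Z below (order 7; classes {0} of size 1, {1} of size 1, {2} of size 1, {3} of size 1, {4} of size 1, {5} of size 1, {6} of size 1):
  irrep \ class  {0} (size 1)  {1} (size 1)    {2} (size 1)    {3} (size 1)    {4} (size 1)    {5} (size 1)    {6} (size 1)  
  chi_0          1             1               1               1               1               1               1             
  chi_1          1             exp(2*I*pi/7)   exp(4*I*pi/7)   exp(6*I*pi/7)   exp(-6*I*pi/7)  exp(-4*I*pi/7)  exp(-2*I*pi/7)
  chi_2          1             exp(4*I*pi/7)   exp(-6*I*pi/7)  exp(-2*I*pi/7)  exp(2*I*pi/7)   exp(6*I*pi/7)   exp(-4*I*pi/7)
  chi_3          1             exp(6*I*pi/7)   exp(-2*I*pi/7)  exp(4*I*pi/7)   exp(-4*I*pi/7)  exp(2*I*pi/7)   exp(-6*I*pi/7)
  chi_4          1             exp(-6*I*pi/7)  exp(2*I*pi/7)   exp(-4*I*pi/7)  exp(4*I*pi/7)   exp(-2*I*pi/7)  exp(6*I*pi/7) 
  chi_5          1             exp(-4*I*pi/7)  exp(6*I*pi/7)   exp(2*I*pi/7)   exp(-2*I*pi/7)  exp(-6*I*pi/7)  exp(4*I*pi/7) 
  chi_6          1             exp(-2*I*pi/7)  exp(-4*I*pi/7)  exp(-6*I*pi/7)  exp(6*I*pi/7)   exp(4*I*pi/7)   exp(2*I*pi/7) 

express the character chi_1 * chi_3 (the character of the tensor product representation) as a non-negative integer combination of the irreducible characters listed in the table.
chi_1 tensor chi_3 = chi_4 (all other irreducibles have multiplicity 0).

Proof sketch: The character of a tensor product is the pointwise product (chi_1 * chi_3)(C) = chi_1(C) * chi_3(C):
  {0}: (1)*(1), {1}: (exp(2*I*pi/7))*(exp(6*I*pi/7)), {2}: (exp(4*I*pi/7))*(exp(-2*I*pi/7)), {3}: (exp(6*I*pi/7))*(exp(4*I*pi/7)), {4}: (exp(-6*I*pi/7))*(exp(-4*I*pi/7)), {5}: (exp(-4*I*pi/7))*(exp(2*I*pi/7)), {6}: (exp(-2*I*pi/7))*(exp(-6*I*pi/7))
so (chi_1 * chi_3) takes values
  {0} -> 1, {1} -> exp(-6*I*pi/7), {2} -> exp(2*I*pi/7), {3} -> exp(-4*I*pi/7), {4} -> exp(4*I*pi/7), {5} -> exp(-2*I*pi/7), {6} -> exp(6*I*pi/7).
Now take the inner product of this character with each irreducible chi from the table, <chi_1*chi_3, chi> = (1/7) sum_C |C| (chi_1*chi_3)(C) conj(chi(C)):
  <chi_1*chi_3, chi_0> = (1/7)[1*(1)*conj(1) + 1*(exp(-6*I*pi/7))*conj(1) + 1*(exp(2*I*pi/7))*conj(1) + 1*(exp(-4*I*pi/7))*conj(1) + 1*(exp(4*I*pi/7))*conj(1) + 1*(exp(-2*I*pi/7))*conj(1) + 1*(exp(6*I*pi/7))*conj(1)]
      = (1/7)[(1) + (exp(-6*I*pi/7)) + (exp(2*I*pi/7)) + (exp(-4*I*pi/7)) + (exp(4*I*pi/7)) + (exp(-2*I*pi/7)) + (exp(6*I*pi/7))] = 0/7 = 0
  <chi_1*chi_3, chi_1> = (1/7)[1*(1)*conj(1) + 1*(exp(-6*I*pi/7))*conj(exp(2*I*pi/7)) + 1*(exp(2*I*pi/7))*conj(exp(4*I*pi/7)) + 1*(exp(-4*I*pi/7))*conj(exp(6*I*pi/7)) + 1*(exp(4*I*pi/7))*conj(exp(-6*I*pi/7)) + 1*(exp(-2*I*pi/7))*conj(exp(-4*I*pi/7)) + 1*(exp(6*I*pi/7))*conj(exp(-2*I*pi/7))]
      = (1/7)[(1) + (exp(6*I*pi/7)) + (exp(-2*I*pi/7)) + (exp(4*I*pi/7)) + (exp(-4*I*pi/7)) + (exp(2*I*pi/7)) + (exp(-6*I*pi/7))] = 0/7 = 0
  <chi_1*chi_3, chi_2> = (1/7)[1*(1)*conj(1) + 1*(exp(-6*I*pi/7))*conj(exp(4*I*pi/7)) + 1*(exp(2*I*pi/7))*conj(exp(-6*I*pi/7)) + 1*(exp(-4*I*pi/7))*conj(exp(-2*I*pi/7)) + 1*(exp(4*I*pi/7))*conj(exp(2*I*pi/7)) + 1*(exp(-2*I*pi/7))*conj(exp(6*I*pi/7)) + 1*(exp(6*I*pi/7))*conj(exp(-4*I*pi/7))]
      = (1/7)[(1) + (exp(4*I*pi/7)) + (exp(-6*I*pi/7)) + (exp(-2*I*pi/7)) + (exp(2*I*pi/7)) + (exp(6*I*pi/7)) + (exp(-4*I*pi/7))] = 0/7 = 0
  <chi_1*chi_3, chi_3> = (1/7)[1*(1)*conj(1) + 1*(exp(-6*I*pi/7))*conj(exp(6*I*pi/7)) + 1*(exp(2*I*pi/7))*conj(exp(-2*I*pi/7)) + 1*(exp(-4*I*pi/7))*conj(exp(4*I*pi/7)) + 1*(exp(4*I*pi/7))*conj(exp(-4*I*pi/7)) + 1*(exp(-2*I*pi/7))*conj(exp(2*I*pi/7)) + 1*(exp(6*I*pi/7))*conj(exp(-6*I*pi/7))]
      = (1/7)[(1) + (exp(2*I*pi/7)) + (exp(4*I*pi/7)) + (exp(6*I*pi/7)) + (exp(-6*I*pi/7)) + (exp(-4*I*pi/7)) + (exp(-2*I*pi/7))] = 0/7 = 0
  <chi_1*chi_3, chi_4> = (1/7)[1*(1)*conj(1) + 1*(exp(-6*I*pi/7))*conj(exp(-6*I*pi/7)) + 1*(exp(2*I*pi/7))*conj(exp(2*I*pi/7)) + 1*(exp(-4*I*pi/7))*conj(exp(-4*I*pi/7)) + 1*(exp(4*I*pi/7))*conj(exp(4*I*pi/7)) + 1*(exp(-2*I*pi/7))*conj(exp(-2*I*pi/7)) + 1*(exp(6*I*pi/7))*conj(exp(6*I*pi/7))]
      = (1/7)[(1) + (1) + (1) + (1) + (1) + (1) + (1)] = 7/7 = 1
  <chi_1*chi_3, chi_5> = (1/7)[1*(1)*conj(1) + 1*(exp(-6*I*pi/7))*conj(exp(-4*I*pi/7)) + 1*(exp(2*I*pi/7))*conj(exp(6*I*pi/7)) + 1*(exp(-4*I*pi/7))*conj(exp(2*I*pi/7)) + 1*(exp(4*I*pi/7))*conj(exp(-2*I*pi/7)) + 1*(exp(-2*I*pi/7))*conj(exp(-6*I*pi/7)) + 1*(exp(6*I*pi/7))*conj(exp(4*I*pi/7))]
      = (1/7)[(1) + (exp(-2*I*pi/7)) + (exp(-4*I*pi/7)) + (exp(-6*I*pi/7)) + (exp(6*I*pi/7)) + (exp(4*I*pi/7)) + (exp(2*I*pi/7))] = 0/7 = 0
  <chi_1*chi_3, chi_6> = (1/7)[1*(1)*conj(1) + 1*(exp(-6*I*pi/7))*conj(exp(-2*I*pi/7)) + 1*(exp(2*I*pi/7))*conj(exp(-4*I*pi/7)) + 1*(exp(-4*I*pi/7))*conj(exp(-6*I*pi/7)) + 1*(exp(4*I*pi/7))*conj(exp(6*I*pi/7)) + 1*(exp(-2*I*pi/7))*conj(exp(4*I*pi/7)) + 1*(exp(6*I*pi/7))*conj(exp(2*I*pi/7))]
      = (1/7)[(1) + (exp(-4*I*pi/7)) + (exp(6*I*pi/7)) + (exp(2*I*pi/7)) + (exp(-2*I*pi/7)) + (exp(-6*I*pi/7)) + (exp(4*I*pi/7))] = 0/7 = 0
(Exp terms are combined using exp(i*s)*conj(exp(i*t)) = exp(i*(s-t)), and sums of them are collapsed using the identity that for every m > 1 the m distinct m-th roots of unity sum to 0, e.g. 1 + exp(2*I*pi/3) + exp(-2*I*pi/3) = 0.)
Hence the multiplicities are chi_4: 1. Dimension check: dim(chi_1)*dim(chi_3) = 1*1 = 1 and sum (mult * dim) = 1*1 = 1.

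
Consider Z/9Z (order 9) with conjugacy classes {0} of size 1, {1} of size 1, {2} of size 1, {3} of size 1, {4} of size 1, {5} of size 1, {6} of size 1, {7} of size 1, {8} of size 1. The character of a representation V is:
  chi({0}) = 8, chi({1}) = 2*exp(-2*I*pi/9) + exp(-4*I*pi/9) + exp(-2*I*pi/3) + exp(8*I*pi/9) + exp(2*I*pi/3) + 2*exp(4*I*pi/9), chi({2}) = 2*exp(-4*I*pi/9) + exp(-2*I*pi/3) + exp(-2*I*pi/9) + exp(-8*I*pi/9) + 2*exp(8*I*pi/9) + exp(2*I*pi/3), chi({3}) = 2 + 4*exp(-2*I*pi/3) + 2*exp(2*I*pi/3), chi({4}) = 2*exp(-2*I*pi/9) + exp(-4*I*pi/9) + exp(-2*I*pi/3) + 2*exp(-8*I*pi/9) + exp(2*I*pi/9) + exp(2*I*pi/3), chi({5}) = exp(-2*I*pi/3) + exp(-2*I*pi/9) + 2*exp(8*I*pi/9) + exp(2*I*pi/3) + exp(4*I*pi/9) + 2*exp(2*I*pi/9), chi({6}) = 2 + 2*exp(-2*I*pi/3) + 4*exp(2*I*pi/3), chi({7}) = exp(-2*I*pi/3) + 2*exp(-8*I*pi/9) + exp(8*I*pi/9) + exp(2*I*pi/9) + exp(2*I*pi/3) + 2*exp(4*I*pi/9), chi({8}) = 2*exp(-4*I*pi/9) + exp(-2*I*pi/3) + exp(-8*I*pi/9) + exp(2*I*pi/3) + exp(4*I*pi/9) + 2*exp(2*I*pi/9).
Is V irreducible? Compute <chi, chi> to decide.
Not irreducible (reducible): <chi, chi> = 12 > 1.

Derivation: <chi, chi> = (1/|G|) sum_C |C| * |chi(C)|^2 = (1/9)[1*|8|^2 + 1*|2*exp(-2*I*pi/9) + exp(-4*I*pi/9) + exp(-2*I*pi/3) + exp(8*I*pi/9) + exp(2*I*pi/3) + 2*exp(4*I*pi/9)|^2 + 1*|2*exp(-4*I*pi/9) + exp(-2*I*pi/3) + exp(-2*I*pi/9) + exp(-8*I*pi/9) + 2*exp(8*I*pi/9) + exp(2*I*pi/3)|^2 + 1*|2 + 4*exp(-2*I*pi/3) + 2*exp(2*I*pi/3)|^2 + 1*|2*exp(-2*I*pi/9) + exp(-4*I*pi/9) + exp(-2*I*pi/3) + 2*exp(-8*I*pi/9) + exp(2*I*pi/9) + exp(2*I*pi/3)|^2 + 1*|exp(-2*I*pi/3) + exp(-2*I*pi/9) + 2*exp(8*I*pi/9) + exp(2*I*pi/3) + exp(4*I*pi/9) + 2*exp(2*I*pi/9)|^2 + 1*|2 + 2*exp(-2*I*pi/3) + 4*exp(2*I*pi/3)|^2 + 1*|exp(-2*I*pi/3) + 2*exp(-8*I*pi/9) + exp(8*I*pi/9) + exp(2*I*pi/9) + exp(2*I*pi/3) + 2*exp(4*I*pi/9)|^2 + 1*|2*exp(-4*I*pi/9) + exp(-2*I*pi/3) + exp(-8*I*pi/9) + exp(2*I*pi/3) + exp(4*I*pi/9) + 2*exp(2*I*pi/9)|^2]
  = (1/9)[(64) + (12 + 6*exp(-2*I*pi/3) + 5*exp(-4*I*pi/9) + 6*exp(-2*I*pi/9) + 9*exp(-8*I*pi/9) + 9*exp(8*I*pi/9) + 6*exp(2*I*pi/9) + 5*exp(4*I*pi/9) + 6*exp(2*I*pi/3)) + (12 + 6*exp(-4*I*pi/9) + 9*exp(-2*I*pi/9) + 6*exp(-2*I*pi/3) + 5*exp(-8*I*pi/9) + 5*exp(8*I*pi/9) + 6*exp(2*I*pi/3) + 9*exp(2*I*pi/9) + 6*exp(4*I*pi/9)) + (4) + (12 + 9*exp(-4*I*pi/9) + 6*exp(-2*I*pi/3) + 5*exp(-2*I*pi/9) + 6*exp(-8*I*pi/9) + 6*exp(8*I*pi/9) + 5*exp(2*I*pi/9) + 6*exp(2*I*pi/3) + 9*exp(4*I*pi/9)) + (12 + 9*exp(-4*I*pi/9) + 6*exp(-2*I*pi/3) + 5*exp(-2*I*pi/9) + 6*exp(-8*I*pi/9) + 6*exp(8*I*pi/9) + 5*exp(2*I*pi/9) + 6*exp(2*I*pi/3) + 9*exp(4*I*pi/9)) + (4) + (12 + 6*exp(-4*I*pi/9) + 9*exp(-2*I*pi/9) + 6*exp(-2*I*pi/3) + 5*exp(-8*I*pi/9) + 5*exp(8*I*pi/9) + 6*exp(2*I*pi/3) + 9*exp(2*I*pi/9) + 6*exp(4*I*pi/9)) + (12 + 6*exp(-2*I*pi/3) + 5*exp(-4*I*pi/9) + 6*exp(-2*I*pi/9) + 9*exp(-8*I*pi/9) + 9*exp(8*I*pi/9) + 6*exp(2*I*pi/9) + 5*exp(4*I*pi/9) + 6*exp(2*I*pi/3))] = 108/9 = 12.
(Exp terms are combined using exp(i*s)*conj(exp(i*t)) = exp(i*(s-t)), and sums of them are collapsed using the identity that for every m > 1 the m distinct m-th roots of unity sum to 0, e.g. 1 + exp(2*I*pi/3) + exp(-2*I*pi/3) = 0.)
A character is irreducible iff <chi, chi> = 1, so this representation is reducible.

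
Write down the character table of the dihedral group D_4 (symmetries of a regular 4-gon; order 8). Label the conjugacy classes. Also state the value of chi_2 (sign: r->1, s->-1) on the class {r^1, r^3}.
Conjugacy classes: {e} of size 1, {r^2} of size 1, {r^1, r^3} of size 2, {s, sr^2, ...} of size 2, {sr, sr^3, ...} of size 2.
Character table:
  irrep \ class              {e} (size 1)  {r^2} (size 1)  {r^1, r^3} (size 2)  {s, sr^2, ...} (size 2)  {sr, sr^3, ...} (size 2)
  chi_1 (triv)               1             1               1                    1                        1                       
  chi_2 (sign: r->1, s->-1)  1             1               1                    -1                       -1                      
  chi_3 (r->-1, s->1)        1             1               -1                   1                        -1                      
  chi_4 (r->-1, s->-1)       1             1               -1                   -1                       1                       
  chi_5 (2d, j=1)            2             -2              0                    0                        0                       

Spot check: chi_2 (sign: r->1, s->-1) on {r^1, r^3} = 1.

Explanation: D_4 has order 2*4 = 8 with 5 conjugacy classes, hence 5 irreducibles. Sum of squared dims 1 + 1 + 1 + 1 + 4 = 8 = |G|. Linear characters come from the abelianisation; the 2-dimensional irreps have character r^k -> 2*cos(2*pi*j*k/4), reflections -> 0.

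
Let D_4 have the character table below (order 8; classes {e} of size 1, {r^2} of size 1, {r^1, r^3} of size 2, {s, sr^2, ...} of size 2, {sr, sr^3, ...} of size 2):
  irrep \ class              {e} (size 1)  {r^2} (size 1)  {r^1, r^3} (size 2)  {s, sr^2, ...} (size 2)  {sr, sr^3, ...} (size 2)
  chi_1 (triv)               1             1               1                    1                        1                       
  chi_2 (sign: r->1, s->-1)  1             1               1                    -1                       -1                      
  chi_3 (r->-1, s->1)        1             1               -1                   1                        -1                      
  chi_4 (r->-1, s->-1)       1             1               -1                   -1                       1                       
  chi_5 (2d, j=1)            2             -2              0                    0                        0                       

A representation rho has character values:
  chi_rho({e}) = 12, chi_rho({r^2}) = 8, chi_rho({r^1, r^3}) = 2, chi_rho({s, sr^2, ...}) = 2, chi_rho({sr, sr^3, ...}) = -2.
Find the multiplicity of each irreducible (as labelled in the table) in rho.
Multiplicities: chi_1: 3, chi_2: 3, chi_3: 3, chi_4: 1, chi_5: 1.

Details: Use <chi_rho, chi> = (1/|G|) sum_C |C| * chi_rho(C) * conj(chi(C)) with |G| = 8 for each irreducible chi in the table:
  <chi_rho, chi_1> = (1/8)[1*(12)*conj(1) + 1*(8)*conj(1) + 2*(2)*conj(1) + 2*(2)*conj(1) + 2*(-2)*conj(1)]
      = (1/8)[(12) + (8) + (4) + (4) + (-4)] = 24/8 = 3
  <chi_rho, chi_2> = (1/8)[1*(12)*conj(1) + 1*(8)*conj(1) + 2*(2)*conj(1) + 2*(2)*conj(-1) + 2*(-2)*conj(-1)]
      = (1/8)[(12) + (8) + (4) + (-4) + (4)] = 24/8 = 3
  <chi_rho, chi_3> = (1/8)[1*(12)*conj(1) + 1*(8)*conj(1) + 2*(2)*conj(-1) + 2*(2)*conj(1) + 2*(-2)*conj(-1)]
      = (1/8)[(12) + (8) + (-4) + (4) + (4)] = 24/8 = 3
  <chi_rho, chi_4> = (1/8)[1*(12)*conj(1) + 1*(8)*conj(1) + 2*(2)*conj(-1) + 2*(2)*conj(-1) + 2*(-2)*conj(1)]
      = (1/8)[(12) + (8) + (-4) + (-4) + (-4)] = 8/8 = 1
  <chi_rho, chi_5> = (1/8)[1*(12)*conj(2) + 1*(8)*conj(-2) + 2*(2)*conj(0) + 2*(2)*conj(0) + 2*(-2)*conj(0)]
      = (1/8)[(24) + (-16) + (0) + (0) + (0)] = 8/8 = 1
Dimension check: dim(rho) = sum (mult * dim) = 3*1 + 3*1 + 3*1 + 1*1 + 1*2 = 12 = chi_rho(e) = 12.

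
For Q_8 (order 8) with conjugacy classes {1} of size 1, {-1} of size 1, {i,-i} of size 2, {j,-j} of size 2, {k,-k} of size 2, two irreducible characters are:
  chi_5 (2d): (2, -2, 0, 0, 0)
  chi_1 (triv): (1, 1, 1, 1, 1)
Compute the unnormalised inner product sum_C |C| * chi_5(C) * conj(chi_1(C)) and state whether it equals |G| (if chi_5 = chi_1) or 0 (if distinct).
Sum = 0; so <chi_5, chi_1> = 0 (distinct irreducibles are orthogonal).

Reasoning: Compute term by term over conjugacy classes (|C| * chi_5(C) * conj(chi_1(C))):
  1*(2)*conj(1) + 1*(-2)*conj(1) + 2*(0)*conj(1) + 2*(0)*conj(1) + 2*(0)*conj(1)
  = (2) + (-2) + (0) + (0) + (0)
  = 0.
Dividing by |G| = 8 gives 0/8 = 0, matching the row-orthogonality relation <chi_5, chi_1> = [chi_5 = chi_1].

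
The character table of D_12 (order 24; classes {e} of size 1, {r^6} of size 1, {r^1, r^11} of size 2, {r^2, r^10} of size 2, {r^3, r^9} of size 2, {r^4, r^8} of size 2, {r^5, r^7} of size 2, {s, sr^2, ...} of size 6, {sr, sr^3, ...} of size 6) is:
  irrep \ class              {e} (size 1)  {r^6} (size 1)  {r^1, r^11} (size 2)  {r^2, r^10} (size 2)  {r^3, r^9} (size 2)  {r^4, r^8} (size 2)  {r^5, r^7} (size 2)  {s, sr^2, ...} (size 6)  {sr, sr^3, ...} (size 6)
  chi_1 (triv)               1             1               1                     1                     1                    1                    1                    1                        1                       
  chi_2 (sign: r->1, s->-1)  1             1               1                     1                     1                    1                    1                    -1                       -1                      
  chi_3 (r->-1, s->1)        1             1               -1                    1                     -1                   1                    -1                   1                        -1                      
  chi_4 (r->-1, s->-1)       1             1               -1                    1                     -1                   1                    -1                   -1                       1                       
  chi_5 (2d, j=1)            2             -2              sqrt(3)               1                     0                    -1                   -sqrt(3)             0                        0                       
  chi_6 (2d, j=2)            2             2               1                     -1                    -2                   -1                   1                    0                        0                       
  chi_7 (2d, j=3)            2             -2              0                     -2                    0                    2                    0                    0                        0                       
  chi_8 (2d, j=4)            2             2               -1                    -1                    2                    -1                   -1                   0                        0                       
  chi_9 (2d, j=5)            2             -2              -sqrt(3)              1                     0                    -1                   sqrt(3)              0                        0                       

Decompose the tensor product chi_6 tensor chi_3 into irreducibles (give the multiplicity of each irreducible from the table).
chi_6 tensor chi_3 = chi_8 (all other irreducibles have multiplicity 0).

Solution. The character of a tensor product is the pointwise product (chi_6 * chi_3)(C) = chi_6(C) * chi_3(C):
  {e}: (2)*(1), {r^6}: (2)*(1), {r^1, r^11}: (1)*(-1), {r^2, r^10}: (-1)*(1), {r^3, r^9}: (-2)*(-1), {r^4, r^8}: (-1)*(1), {r^5, r^7}: (1)*(-1), {s, sr^2, ...}: (0)*(1), {sr, sr^3, ...}: (0)*(-1)
so (chi_6 * chi_3) takes values
  {e} -> 2, {r^6} -> 2, {r^1, r^11} -> -1, {r^2, r^10} -> -1, {r^3, r^9} -> 2, {r^4, r^8} -> -1, {r^5, r^7} -> -1, {s, sr^2, ...} -> 0, {sr, sr^3, ...} -> 0.
Now take the inner product of this character with each irreducible chi from the table, <chi_6*chi_3, chi> = (1/24) sum_C |C| (chi_6*chi_3)(C) conj(chi(C)):
  <chi_6*chi_3, chi_1> = (1/24)[1*(2)*conj(1) + 1*(2)*conj(1) + 2*(-1)*conj(1) + 2*(-1)*conj(1) + 2*(2)*conj(1) + 2*(-1)*conj(1) + 2*(-1)*conj(1) + 6*(0)*conj(1) + 6*(0)*conj(1)]
      = (1/24)[(2) + (2) + (-2) + (-2) + (4) + (-2) + (-2) + (0) + (0)] = 0/24 = 0
  <chi_6*chi_3, chi_2> = (1/24)[1*(2)*conj(1) + 1*(2)*conj(1) + 2*(-1)*conj(1) + 2*(-1)*conj(1) + 2*(2)*conj(1) + 2*(-1)*conj(1) + 2*(-1)*conj(1) + 6*(0)*conj(-1) + 6*(0)*conj(-1)]
      = (1/24)[(2) + (2) + (-2) + (-2) + (4) + (-2) + (-2) + (0) + (0)] = 0/24 = 0
  <chi_6*chi_3, chi_3> = (1/24)[1*(2)*conj(1) + 1*(2)*conj(1) + 2*(-1)*conj(-1) + 2*(-1)*conj(1) + 2*(2)*conj(-1) + 2*(-1)*conj(1) + 2*(-1)*conj(-1) + 6*(0)*conj(1) + 6*(0)*conj(-1)]
      = (1/24)[(2) + (2) + (2) + (-2) + (-4) + (-2) + (2) + (0) + (0)] = 0/24 = 0
  <chi_6*chi_3, chi_4> = (1/24)[1*(2)*conj(1) + 1*(2)*conj(1) + 2*(-1)*conj(-1) + 2*(-1)*conj(1) + 2*(2)*conj(-1) + 2*(-1)*conj(1) + 2*(-1)*conj(-1) + 6*(0)*conj(-1) + 6*(0)*conj(1)]
      = (1/24)[(2) + (2) + (2) + (-2) + (-4) + (-2) + (2) + (0) + (0)] = 0/24 = 0
  <chi_6*chi_3, chi_5> = (1/24)[1*(2)*conj(2) + 1*(2)*conj(-2) + 2*(-1)*conj(sqrt(3)) + 2*(-1)*conj(1) + 2*(2)*conj(0) + 2*(-1)*conj(-1) + 2*(-1)*conj(-sqrt(3)) + 6*(0)*conj(0) + 6*(0)*conj(0)]
      = (1/24)[(4) + (-4) + (-2*sqrt(3)) + (-2) + (0) + (2) + (2*sqrt(3)) + (0) + (0)] = 0/24 = 0
  <chi_6*chi_3, chi_6> = (1/24)[1*(2)*conj(2) + 1*(2)*conj(2) + 2*(-1)*conj(1) + 2*(-1)*conj(-1) + 2*(2)*conj(-2) + 2*(-1)*conj(-1) + 2*(-1)*conj(1) + 6*(0)*conj(0) + 6*(0)*conj(0)]
      = (1/24)[(4) + (4) + (-2) + (2) + (-8) + (2) + (-2) + (0) + (0)] = 0/24 = 0
  <chi_6*chi_3, chi_7> = (1/24)[1*(2)*conj(2) + 1*(2)*conj(-2) + 2*(-1)*conj(0) + 2*(-1)*conj(-2) + 2*(2)*conj(0) + 2*(-1)*conj(2) + 2*(-1)*conj(0) + 6*(0)*conj(0) + 6*(0)*conj(0)]
      = (1/24)[(4) + (-4) + (0) + (4) + (0) + (-4) + (0) + (0) + (0)] = 0/24 = 0
  <chi_6*chi_3, chi_8> = (1/24)[1*(2)*conj(2) + 1*(2)*conj(2) + 2*(-1)*conj(-1) + 2*(-1)*conj(-1) + 2*(2)*conj(2) + 2*(-1)*conj(-1) + 2*(-1)*conj(-1) + 6*(0)*conj(0) + 6*(0)*conj(0)]
      = (1/24)[(4) + (4) + (2) + (2) + (8) + (2) + (2) + (0) + (0)] = 24/24 = 1
  <chi_6*chi_3, chi_9> = (1/24)[1*(2)*conj(2) + 1*(2)*conj(-2) + 2*(-1)*conj(-sqrt(3)) + 2*(-1)*conj(1) + 2*(2)*conj(0) + 2*(-1)*conj(-1) + 2*(-1)*conj(sqrt(3)) + 6*(0)*conj(0) + 6*(0)*conj(0)]
      = (1/24)[(4) + (-4) + (2*sqrt(3)) + (-2) + (0) + (2) + (-2*sqrt(3)) + (0) + (0)] = 0/24 = 0
Hence the multiplicities are chi_8: 1. Dimension check: dim(chi_6)*dim(chi_3) = 2*1 = 2 and sum (mult * dim) = 1*2 = 2.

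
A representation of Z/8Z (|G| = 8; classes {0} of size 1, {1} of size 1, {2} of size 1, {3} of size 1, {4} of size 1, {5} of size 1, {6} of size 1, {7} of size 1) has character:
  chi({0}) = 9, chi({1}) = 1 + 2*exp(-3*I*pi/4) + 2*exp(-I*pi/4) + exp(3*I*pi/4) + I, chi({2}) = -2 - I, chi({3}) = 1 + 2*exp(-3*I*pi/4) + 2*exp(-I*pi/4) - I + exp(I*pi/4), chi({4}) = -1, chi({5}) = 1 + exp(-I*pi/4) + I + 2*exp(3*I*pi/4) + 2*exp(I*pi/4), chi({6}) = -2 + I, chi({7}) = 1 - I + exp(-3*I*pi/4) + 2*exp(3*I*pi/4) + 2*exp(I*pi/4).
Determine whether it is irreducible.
Not irreducible (reducible): <chi, chi> = 15 > 1.

Proof sketch: <chi, chi> = (1/|G|) sum_C |C| * |chi(C)|^2 = (1/8)[1*|9|^2 + 1*|1 + 2*exp(-3*I*pi/4) + 2*exp(-I*pi/4) + exp(3*I*pi/4) + I|^2 + 1*|-2 - I|^2 + 1*|1 + 2*exp(-3*I*pi/4) + 2*exp(-I*pi/4) - I + exp(I*pi/4)|^2 + 1*|-1|^2 + 1*|1 + exp(-I*pi/4) + I + 2*exp(3*I*pi/4) + 2*exp(I*pi/4)|^2 + 1*|-2 + I|^2 + 1*|1 - I + exp(-3*I*pi/4) + 2*exp(3*I*pi/4) + 2*exp(I*pi/4)|^2]
  = (1/8)[(81) + (7 + 4*exp(-3*I*pi/4) + exp(-I*pi/4) + 5*exp(3*I*pi/4)) + (5) + (7 + 5*exp(-I*pi/4) + exp(3*I*pi/4) + 4*exp(I*pi/4)) + (1) + (7 + 5*exp(-I*pi/4) + exp(3*I*pi/4) + 4*exp(I*pi/4)) + (5) + (7 + 4*exp(-3*I*pi/4) + exp(-I*pi/4) + 5*exp(3*I*pi/4))] = 120/8 = 15.
(Exp terms are combined using exp(i*s)*conj(exp(i*t)) = exp(i*(s-t)), and sums of them are collapsed using the identity that for every m > 1 the m distinct m-th roots of unity sum to 0, e.g. 1 + exp(2*I*pi/3) + exp(-2*I*pi/3) = 0.)
A character is irreducible iff <chi, chi> = 1, so this representation is reducible.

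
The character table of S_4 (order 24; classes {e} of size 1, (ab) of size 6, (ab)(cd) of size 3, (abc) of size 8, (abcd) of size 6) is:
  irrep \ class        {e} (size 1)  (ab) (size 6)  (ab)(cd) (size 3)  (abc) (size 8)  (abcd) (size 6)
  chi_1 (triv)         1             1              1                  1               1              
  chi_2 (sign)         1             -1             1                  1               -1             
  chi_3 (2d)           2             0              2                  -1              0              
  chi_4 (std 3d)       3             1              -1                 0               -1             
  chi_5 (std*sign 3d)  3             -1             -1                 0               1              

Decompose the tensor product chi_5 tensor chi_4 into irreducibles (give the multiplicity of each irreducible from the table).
chi_5 tensor chi_4 = chi_2 + chi_3 + chi_4 + chi_5 (all other irreducibles have multiplicity 0).

Reasoning: The character of a tensor product is the pointwise product (chi_5 * chi_4)(C) = chi_5(C) * chi_4(C):
  {e}: (3)*(3), (ab): (-1)*(1), (ab)(cd): (-1)*(-1), (abc): (0)*(0), (abcd): (1)*(-1)
so (chi_5 * chi_4) takes values
  {e} -> 9, (ab) -> -1, (ab)(cd) -> 1, (abc) -> 0, (abcd) -> -1.
Now take the inner product of this character with each irreducible chi from the table, <chi_5*chi_4, chi> = (1/24) sum_C |C| (chi_5*chi_4)(C) conj(chi(C)):
  <chi_5*chi_4, chi_1> = (1/24)[1*(9)*conj(1) + 6*(-1)*conj(1) + 3*(1)*conj(1) + 8*(0)*conj(1) + 6*(-1)*conj(1)]
      = (1/24)[(9) + (-6) + (3) + (0) + (-6)] = 0/24 = 0
  <chi_5*chi_4, chi_2> = (1/24)[1*(9)*conj(1) + 6*(-1)*conj(-1) + 3*(1)*conj(1) + 8*(0)*conj(1) + 6*(-1)*conj(-1)]
      = (1/24)[(9) + (6) + (3) + (0) + (6)] = 24/24 = 1
  <chi_5*chi_4, chi_3> = (1/24)[1*(9)*conj(2) + 6*(-1)*conj(0) + 3*(1)*conj(2) + 8*(0)*conj(-1) + 6*(-1)*conj(0)]
      = (1/24)[(18) + (0) + (6) + (0) + (0)] = 24/24 = 1
  <chi_5*chi_4, chi_4> = (1/24)[1*(9)*conj(3) + 6*(-1)*conj(1) + 3*(1)*conj(-1) + 8*(0)*conj(0) + 6*(-1)*conj(-1)]
      = (1/24)[(27) + (-6) + (-3) + (0) + (6)] = 24/24 = 1
  <chi_5*chi_4, chi_5> = (1/24)[1*(9)*conj(3) + 6*(-1)*conj(-1) + 3*(1)*conj(-1) + 8*(0)*conj(0) + 6*(-1)*conj(1)]
      = (1/24)[(27) + (6) + (-3) + (0) + (-6)] = 24/24 = 1
Hence the multiplicities are chi_2: 1, chi_3: 1, chi_4: 1, chi_5: 1. Dimension check: dim(chi_5)*dim(chi_4) = 3*3 = 9 and sum (mult * dim) = 1*1 + 1*2 + 1*3 + 1*3 = 9.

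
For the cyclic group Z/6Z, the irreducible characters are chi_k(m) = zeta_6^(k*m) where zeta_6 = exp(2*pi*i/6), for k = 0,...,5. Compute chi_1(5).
chi_1(5) = zeta_6^5 = exp(-I*pi/3)

Derivation: chi_1(5) = zeta_6^(1*5) = zeta_6^5. Since zeta_6^6 = 1, this equals zeta_6^5 = exp(2*pi*i*5/6) = exp(-I*pi/3).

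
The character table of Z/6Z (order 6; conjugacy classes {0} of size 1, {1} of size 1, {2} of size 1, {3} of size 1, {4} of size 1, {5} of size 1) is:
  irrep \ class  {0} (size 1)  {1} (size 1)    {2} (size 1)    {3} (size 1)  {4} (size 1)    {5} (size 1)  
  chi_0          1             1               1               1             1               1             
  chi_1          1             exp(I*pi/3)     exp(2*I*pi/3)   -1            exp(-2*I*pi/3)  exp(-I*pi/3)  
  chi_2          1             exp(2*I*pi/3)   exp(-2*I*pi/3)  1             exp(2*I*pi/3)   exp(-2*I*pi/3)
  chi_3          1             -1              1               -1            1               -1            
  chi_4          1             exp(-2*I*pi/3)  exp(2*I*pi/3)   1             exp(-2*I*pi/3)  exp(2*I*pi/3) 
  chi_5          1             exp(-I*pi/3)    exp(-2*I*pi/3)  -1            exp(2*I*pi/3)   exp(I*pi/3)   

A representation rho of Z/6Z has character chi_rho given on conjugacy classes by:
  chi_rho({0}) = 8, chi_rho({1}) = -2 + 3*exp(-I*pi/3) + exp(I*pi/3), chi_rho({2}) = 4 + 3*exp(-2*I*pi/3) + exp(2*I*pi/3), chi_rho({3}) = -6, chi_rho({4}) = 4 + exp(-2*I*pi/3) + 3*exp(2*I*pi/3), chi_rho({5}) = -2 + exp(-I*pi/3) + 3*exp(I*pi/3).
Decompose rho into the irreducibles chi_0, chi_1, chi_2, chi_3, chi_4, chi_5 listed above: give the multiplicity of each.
Multiplicities: chi_0: 1, chi_1: 1, chi_2: 0, chi_3: 3, chi_4: 0, chi_5: 3.

Use <chi_rho, chi> = (1/|G|) sum_C |C| * chi_rho(C) * conj(chi(C)) with |G| = 6 for each irreducible chi in the table:
  <chi_rho, chi_0> = (1/6)[1*(8)*conj(1) + 1*(-2 + 3*exp(-I*pi/3) + exp(I*pi/3))*conj(1) + 1*(4 + 3*exp(-2*I*pi/3) + exp(2*I*pi/3))*conj(1) + 1*(-6)*conj(1) + 1*(4 + exp(-2*I*pi/3) + 3*exp(2*I*pi/3))*conj(1) + 1*(-2 + exp(-I*pi/3) + 3*exp(I*pi/3))*conj(1)]
      = (1/6)[(8) + (-2 + 3*exp(-I*pi/3) + exp(I*pi/3)) + (4 + 3*exp(-2*I*pi/3) + exp(2*I*pi/3)) + (-6) + (4 + exp(-2*I*pi/3) + 3*exp(2*I*pi/3)) + (-2 + exp(-I*pi/3) + 3*exp(I*pi/3))] = 6/6 = 1
  <chi_rho, chi_1> = (1/6)[1*(8)*conj(1) + 1*(-2 + 3*exp(-I*pi/3) + exp(I*pi/3))*conj(exp(I*pi/3)) + 1*(4 + 3*exp(-2*I*pi/3) + exp(2*I*pi/3))*conj(exp(2*I*pi/3)) + 1*(-6)*conj(-1) + 1*(4 + exp(-2*I*pi/3) + 3*exp(2*I*pi/3))*conj(exp(-2*I*pi/3)) + 1*(-2 + exp(-I*pi/3) + 3*exp(I*pi/3))*conj(exp(-I*pi/3))]
      = (1/6)[(8) + (1 + 3*exp(-2*I*pi/3) - 2*exp(-I*pi/3)) + (1 + 4*exp(-2*I*pi/3) + 3*exp(2*I*pi/3)) + (6) + (1 + 3*exp(-2*I*pi/3) + 4*exp(2*I*pi/3)) + (1 - 2*exp(I*pi/3) + 3*exp(2*I*pi/3))] = 6/6 = 1
  <chi_rho, chi_2> = (1/6)[1*(8)*conj(1) + 1*(-2 + 3*exp(-I*pi/3) + exp(I*pi/3))*conj(exp(2*I*pi/3)) + 1*(4 + 3*exp(-2*I*pi/3) + exp(2*I*pi/3))*conj(exp(-2*I*pi/3)) + 1*(-6)*conj(1) + 1*(4 + exp(-2*I*pi/3) + 3*exp(2*I*pi/3))*conj(exp(2*I*pi/3)) + 1*(-2 + exp(-I*pi/3) + 3*exp(I*pi/3))*conj(exp(-2*I*pi/3))]
      = (1/6)[(8) + (-3 + exp(-I*pi/3) - 2*exp(-2*I*pi/3)) + (3 + exp(-2*I*pi/3) + 4*exp(2*I*pi/3)) + (-6) + (3 + 4*exp(-2*I*pi/3) + exp(2*I*pi/3)) + (-3 - 2*exp(2*I*pi/3) + exp(I*pi/3))] = 0/6 = 0
  <chi_rho, chi_3> = (1/6)[1*(8)*conj(1) + 1*(-2 + 3*exp(-I*pi/3) + exp(I*pi/3))*conj(-1) + 1*(4 + 3*exp(-2*I*pi/3) + exp(2*I*pi/3))*conj(1) + 1*(-6)*conj(-1) + 1*(4 + exp(-2*I*pi/3) + 3*exp(2*I*pi/3))*conj(1) + 1*(-2 + exp(-I*pi/3) + 3*exp(I*pi/3))*conj(-1)]
      = (1/6)[(8) + (2 - exp(I*pi/3) - 3*exp(-I*pi/3)) + (4 + 3*exp(-2*I*pi/3) + exp(2*I*pi/3)) + (6) + (4 + exp(-2*I*pi/3) + 3*exp(2*I*pi/3)) + (2 - 3*exp(I*pi/3) - exp(-I*pi/3))] = 18/6 = 3
  <chi_rho, chi_4> = (1/6)[1*(8)*conj(1) + 1*(-2 + 3*exp(-I*pi/3) + exp(I*pi/3))*conj(exp(-2*I*pi/3)) + 1*(4 + 3*exp(-2*I*pi/3) + exp(2*I*pi/3))*conj(exp(2*I*pi/3)) + 1*(-6)*conj(1) + 1*(4 + exp(-2*I*pi/3) + 3*exp(2*I*pi/3))*conj(exp(-2*I*pi/3)) + 1*(-2 + exp(-I*pi/3) + 3*exp(I*pi/3))*conj(exp(2*I*pi/3))]
      = (1/6)[(8) + (-1 - 2*exp(2*I*pi/3) + 3*exp(I*pi/3)) + (1 + 4*exp(-2*I*pi/3) + 3*exp(2*I*pi/3)) + (-6) + (1 + 3*exp(-2*I*pi/3) + 4*exp(2*I*pi/3)) + (-1 + 3*exp(-I*pi/3) - 2*exp(-2*I*pi/3))] = 0/6 = 0
  <chi_rho, chi_5> = (1/6)[1*(8)*conj(1) + 1*(-2 + 3*exp(-I*pi/3) + exp(I*pi/3))*conj(exp(-I*pi/3)) + 1*(4 + 3*exp(-2*I*pi/3) + exp(2*I*pi/3))*conj(exp(-2*I*pi/3)) + 1*(-6)*conj(-1) + 1*(4 + exp(-2*I*pi/3) + 3*exp(2*I*pi/3))*conj(exp(2*I*pi/3)) + 1*(-2 + exp(-I*pi/3) + 3*exp(I*pi/3))*conj(exp(I*pi/3))]
      = (1/6)[(8) + (3 - 2*exp(I*pi/3) + exp(2*I*pi/3)) + (3 + exp(-2*I*pi/3) + 4*exp(2*I*pi/3)) + (6) + (3 + 4*exp(-2*I*pi/3) + exp(2*I*pi/3)) + (3 + exp(-2*I*pi/3) - 2*exp(-I*pi/3))] = 18/6 = 3
(Exp terms are combined using exp(i*s)*conj(exp(i*t)) = exp(i*(s-t)), and sums of them are collapsed using the identity that for every m > 1 the m distinct m-th roots of unity sum to 0, e.g. 1 + exp(2*I*pi/3) + exp(-2*I*pi/3) = 0.)
Dimension check: dim(rho) = sum (mult * dim) = 1*1 + 1*1 + 0*1 + 3*1 + 0*1 + 3*1 = 8 = chi_rho(e) = 8.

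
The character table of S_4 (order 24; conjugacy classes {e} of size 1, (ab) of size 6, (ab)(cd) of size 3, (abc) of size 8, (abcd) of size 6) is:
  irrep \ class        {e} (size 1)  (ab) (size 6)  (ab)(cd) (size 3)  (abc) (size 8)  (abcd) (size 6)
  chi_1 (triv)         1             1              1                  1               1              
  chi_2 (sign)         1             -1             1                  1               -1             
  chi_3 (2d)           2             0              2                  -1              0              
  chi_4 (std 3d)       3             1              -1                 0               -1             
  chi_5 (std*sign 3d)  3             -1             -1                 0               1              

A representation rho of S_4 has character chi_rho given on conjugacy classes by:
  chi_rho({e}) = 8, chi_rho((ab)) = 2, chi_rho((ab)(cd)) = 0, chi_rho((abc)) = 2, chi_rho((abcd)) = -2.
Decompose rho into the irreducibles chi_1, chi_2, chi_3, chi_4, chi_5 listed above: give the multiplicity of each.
Multiplicities: chi_1: 1, chi_2: 1, chi_3: 0, chi_4: 2, chi_5: 0.

Argument: Use <chi_rho, chi> = (1/|G|) sum_C |C| * chi_rho(C) * conj(chi(C)) with |G| = 24 for each irreducible chi in the table:
  <chi_rho, chi_1> = (1/24)[1*(8)*conj(1) + 6*(2)*conj(1) + 3*(0)*conj(1) + 8*(2)*conj(1) + 6*(-2)*conj(1)]
      = (1/24)[(8) + (12) + (0) + (16) + (-12)] = 24/24 = 1
  <chi_rho, chi_2> = (1/24)[1*(8)*conj(1) + 6*(2)*conj(-1) + 3*(0)*conj(1) + 8*(2)*conj(1) + 6*(-2)*conj(-1)]
      = (1/24)[(8) + (-12) + (0) + (16) + (12)] = 24/24 = 1
  <chi_rho, chi_3> = (1/24)[1*(8)*conj(2) + 6*(2)*conj(0) + 3*(0)*conj(2) + 8*(2)*conj(-1) + 6*(-2)*conj(0)]
      = (1/24)[(16) + (0) + (0) + (-16) + (0)] = 0/24 = 0
  <chi_rho, chi_4> = (1/24)[1*(8)*conj(3) + 6*(2)*conj(1) + 3*(0)*conj(-1) + 8*(2)*conj(0) + 6*(-2)*conj(-1)]
      = (1/24)[(24) + (12) + (0) + (0) + (12)] = 48/24 = 2
  <chi_rho, chi_5> = (1/24)[1*(8)*conj(3) + 6*(2)*conj(-1) + 3*(0)*conj(-1) + 8*(2)*conj(0) + 6*(-2)*conj(1)]
      = (1/24)[(24) + (-12) + (0) + (0) + (-12)] = 0/24 = 0
Dimension check: dim(rho) = sum (mult * dim) = 1*1 + 1*1 + 0*2 + 2*3 + 0*3 = 8 = chi_rho(e) = 8.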